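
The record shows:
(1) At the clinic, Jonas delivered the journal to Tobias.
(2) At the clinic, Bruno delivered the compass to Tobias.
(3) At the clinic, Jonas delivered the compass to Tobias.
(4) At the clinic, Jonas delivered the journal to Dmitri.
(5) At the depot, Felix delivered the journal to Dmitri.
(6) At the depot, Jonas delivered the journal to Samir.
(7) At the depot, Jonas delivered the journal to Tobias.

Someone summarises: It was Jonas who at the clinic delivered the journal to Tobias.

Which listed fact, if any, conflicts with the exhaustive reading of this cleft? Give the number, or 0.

0

The cleft puts "Jonas" in focus and presupposes the open proposition with the journal as thing and Tobias as recipient and at the clinic as setting.
The exhaustive reading says no other agent fits that background.
No listed fact matches the background with a different agent. Exhaustivity holds.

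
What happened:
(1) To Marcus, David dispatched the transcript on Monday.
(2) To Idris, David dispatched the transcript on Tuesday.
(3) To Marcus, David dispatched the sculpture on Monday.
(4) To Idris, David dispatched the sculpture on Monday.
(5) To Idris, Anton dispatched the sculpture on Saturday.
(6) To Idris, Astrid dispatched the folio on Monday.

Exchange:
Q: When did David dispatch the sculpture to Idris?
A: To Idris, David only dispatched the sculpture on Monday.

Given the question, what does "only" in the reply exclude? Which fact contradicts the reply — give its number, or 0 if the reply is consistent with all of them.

0

Answering "When did ...?" puts focus on the setting — here, "on Monday".
"Only" then excludes alternative settings while the background — agent = David, thing = the sculpture, recipient = Idris — is held fixed.
No listed fact shares that background with another setting. Nothing contradicts the reply.
(Fact (3) would refute a reading with focus on the recipient — but that is not what the question asks.)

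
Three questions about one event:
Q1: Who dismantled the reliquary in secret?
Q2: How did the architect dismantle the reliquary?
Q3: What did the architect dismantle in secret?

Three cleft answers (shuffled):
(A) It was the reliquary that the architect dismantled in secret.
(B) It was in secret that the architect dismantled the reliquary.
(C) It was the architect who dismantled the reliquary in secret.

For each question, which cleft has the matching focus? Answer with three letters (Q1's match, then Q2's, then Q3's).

Q1 asks about the subject (agent); cleft (C) focuses "the architect", which is the subject (agent) — so Q1 → C.
Q2 asks about the manner; cleft (B) focuses "in secret", which is the manner — so Q2 → B.
Q3 asks about the direct object; cleft (A) focuses "the reliquary", which is the direct object — so Q3 → A.
Mapping: Q1→C, Q2→B, Q3→A.

CBA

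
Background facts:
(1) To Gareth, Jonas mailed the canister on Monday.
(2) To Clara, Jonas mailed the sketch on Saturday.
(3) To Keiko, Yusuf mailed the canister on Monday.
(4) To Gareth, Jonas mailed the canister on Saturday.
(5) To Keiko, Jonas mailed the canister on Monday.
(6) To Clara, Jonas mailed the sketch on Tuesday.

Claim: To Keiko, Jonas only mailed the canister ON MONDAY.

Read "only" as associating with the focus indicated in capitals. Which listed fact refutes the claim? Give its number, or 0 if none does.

0

Focus (in capitals) is "on Monday" — the setting. "Only" excludes alternative settings while holding fixed same agent, thing, recipient (Jonas / the canister / Keiko).
No fact matches same agent, thing, recipient (Jonas / the canister / Keiko) with a different setting — every other fact differs on at least one backgrounded slot. So no fact refutes it.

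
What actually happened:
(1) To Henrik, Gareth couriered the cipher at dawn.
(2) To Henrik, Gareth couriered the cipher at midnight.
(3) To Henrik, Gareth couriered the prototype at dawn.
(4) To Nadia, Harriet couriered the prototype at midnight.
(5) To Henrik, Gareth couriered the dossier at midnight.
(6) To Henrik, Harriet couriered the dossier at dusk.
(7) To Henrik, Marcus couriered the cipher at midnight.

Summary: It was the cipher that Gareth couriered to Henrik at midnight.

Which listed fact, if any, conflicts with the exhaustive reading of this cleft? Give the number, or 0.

5

The cleft puts "the cipher" in focus and presupposes the open proposition with Gareth as agent and Henrik as recipient and at midnight as setting.
The exhaustive reading says no other thing fits that background.
Fact (5) shares the background but with thing = the dossier; exhaustivity is violated.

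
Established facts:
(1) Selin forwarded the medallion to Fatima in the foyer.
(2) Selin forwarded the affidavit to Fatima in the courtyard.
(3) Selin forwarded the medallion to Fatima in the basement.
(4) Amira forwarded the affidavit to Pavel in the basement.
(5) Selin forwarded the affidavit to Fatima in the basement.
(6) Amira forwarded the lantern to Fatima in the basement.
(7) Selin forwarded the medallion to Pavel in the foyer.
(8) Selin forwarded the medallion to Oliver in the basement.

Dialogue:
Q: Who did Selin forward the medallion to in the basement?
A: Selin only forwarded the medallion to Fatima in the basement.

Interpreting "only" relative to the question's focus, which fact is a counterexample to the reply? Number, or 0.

8

Answering "Who did ... to ...?" puts focus on the recipient — here, "Fatima".
"Only" then excludes alternative recipients while the background — same agent, thing, setting (Selin / the medallion / in the basement) — is held fixed.
Fact (8) shares the background with a different recipient (Oliver) — counterexample.
(Fact (5) would refute a reading with focus on the thing — but that is not what the question asks.)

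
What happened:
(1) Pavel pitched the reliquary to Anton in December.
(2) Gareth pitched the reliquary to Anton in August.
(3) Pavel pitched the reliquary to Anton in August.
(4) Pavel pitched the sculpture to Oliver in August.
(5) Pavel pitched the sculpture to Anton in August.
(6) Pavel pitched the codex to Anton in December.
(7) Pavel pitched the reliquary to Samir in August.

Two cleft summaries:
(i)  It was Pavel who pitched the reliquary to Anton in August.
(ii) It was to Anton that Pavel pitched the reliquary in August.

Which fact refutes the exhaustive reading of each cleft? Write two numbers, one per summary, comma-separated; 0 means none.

2, 7

Summary (i) focuses "Pavel" (the agent); background the reliquary as thing and Anton as recipient and in August as setting. Fact (2) matches that background with agent = Gareth — refutes (i).
Summary (ii) focuses "Anton" (the recipient); background Pavel as agent and the reliquary as thing and in August as setting. Fact (7) matches that background with recipient = Samir — refutes (ii).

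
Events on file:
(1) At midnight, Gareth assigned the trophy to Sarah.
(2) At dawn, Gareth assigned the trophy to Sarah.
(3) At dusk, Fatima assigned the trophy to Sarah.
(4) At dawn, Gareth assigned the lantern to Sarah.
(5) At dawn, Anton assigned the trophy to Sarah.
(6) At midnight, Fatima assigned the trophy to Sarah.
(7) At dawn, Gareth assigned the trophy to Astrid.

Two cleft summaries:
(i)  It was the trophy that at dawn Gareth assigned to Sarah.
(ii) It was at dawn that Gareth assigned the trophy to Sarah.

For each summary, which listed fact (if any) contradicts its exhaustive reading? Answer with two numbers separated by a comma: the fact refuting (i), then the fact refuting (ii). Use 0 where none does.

4, 1

Summary (i) focuses "the trophy" (the thing); background agent = Gareth, recipient = Sarah, setting = at dawn. Fact (4) matches that background with thing = the lantern — refutes (i).
Summary (ii) focuses "at dawn" (the setting); background agent = Gareth, thing = the trophy, recipient = Sarah. Fact (1) matches that background with setting = at midnight — refutes (ii).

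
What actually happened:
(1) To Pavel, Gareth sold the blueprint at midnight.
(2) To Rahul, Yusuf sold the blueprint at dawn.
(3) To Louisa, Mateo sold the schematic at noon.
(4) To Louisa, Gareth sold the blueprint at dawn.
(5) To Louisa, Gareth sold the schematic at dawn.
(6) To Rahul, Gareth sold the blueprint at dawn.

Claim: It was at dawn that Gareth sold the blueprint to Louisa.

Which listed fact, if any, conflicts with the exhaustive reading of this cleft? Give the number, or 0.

0

The cleft puts "at dawn" in focus and presupposes the open proposition with same agent, thing, recipient (Gareth / the blueprint / Louisa).
Exhaustivity: at dawn is the only setting satisfying that background.
Every other fact differs from the presupposition on some backgrounded slot, so none challenges the exhaustivity.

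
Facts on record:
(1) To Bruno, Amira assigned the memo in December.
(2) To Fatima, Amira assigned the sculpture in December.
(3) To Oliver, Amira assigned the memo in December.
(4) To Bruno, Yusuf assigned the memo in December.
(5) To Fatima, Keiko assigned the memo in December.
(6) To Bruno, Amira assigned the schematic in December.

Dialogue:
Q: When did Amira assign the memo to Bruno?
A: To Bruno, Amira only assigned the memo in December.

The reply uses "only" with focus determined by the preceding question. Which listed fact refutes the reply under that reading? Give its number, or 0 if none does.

The question "When did ...?" targets the setting, so in the reply the focus falls on "in December".
"Only" then excludes alternative settings while the background — agent = Amira, thing = the memo, recipient = Bruno — is held fixed.
No fact keeps agent = Amira, thing = the memo, recipient = Bruno while changing the setting; every other fact differs on something backgrounded. The reply stands.
(Fact (3) would refute a reading with focus on the recipient — but that is not what the question asks.)

0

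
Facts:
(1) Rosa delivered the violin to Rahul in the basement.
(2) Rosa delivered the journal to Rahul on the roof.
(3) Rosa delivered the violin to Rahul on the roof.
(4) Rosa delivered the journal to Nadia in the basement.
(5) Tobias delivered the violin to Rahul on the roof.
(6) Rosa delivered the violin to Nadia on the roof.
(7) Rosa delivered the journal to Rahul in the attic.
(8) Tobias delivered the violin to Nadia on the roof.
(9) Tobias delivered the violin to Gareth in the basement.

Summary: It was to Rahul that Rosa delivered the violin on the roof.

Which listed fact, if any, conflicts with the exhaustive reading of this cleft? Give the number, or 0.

6

The cleft puts "Rahul" in focus and presupposes the open proposition with Rosa as agent and the violin as thing and on the roof as setting.
The exhaustive reading says no other recipient fits that background.
Fact (6) shares the background but with recipient = Nadia; exhaustivity is violated.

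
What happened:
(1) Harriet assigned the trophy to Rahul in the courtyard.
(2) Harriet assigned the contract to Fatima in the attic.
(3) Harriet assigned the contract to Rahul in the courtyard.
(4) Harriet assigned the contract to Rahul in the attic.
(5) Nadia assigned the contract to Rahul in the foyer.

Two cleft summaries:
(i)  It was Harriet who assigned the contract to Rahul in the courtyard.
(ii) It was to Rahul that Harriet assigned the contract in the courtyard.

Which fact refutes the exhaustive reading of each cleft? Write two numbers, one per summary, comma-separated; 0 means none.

0, 0

Summary (i) focuses "Harriet" (the agent); background same thing, recipient, setting (the contract / Rahul / in the courtyard). No fact matches that background with a different agent, so 0.
Summary (ii) focuses "Rahul" (the recipient); background same agent, thing, setting (Harriet / the contract / in the courtyard). No fact matches that background with a different recipient, so 0.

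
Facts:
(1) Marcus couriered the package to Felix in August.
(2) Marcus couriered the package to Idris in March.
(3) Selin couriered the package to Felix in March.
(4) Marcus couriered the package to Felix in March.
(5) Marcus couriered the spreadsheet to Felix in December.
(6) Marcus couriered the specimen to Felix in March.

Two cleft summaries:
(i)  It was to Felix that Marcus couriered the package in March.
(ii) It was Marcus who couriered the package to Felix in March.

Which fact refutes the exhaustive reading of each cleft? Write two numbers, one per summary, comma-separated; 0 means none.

(i): focus "Felix". Looking for same agent, thing, setting (Marcus / the package / in March) with some other recipient — fact (2) has Idris there. Refuted.
(ii): focus "Marcus". Looking for same thing, recipient, setting (the package / Felix / in March) with some other agent — fact (3) has Selin there. Refuted.

2, 3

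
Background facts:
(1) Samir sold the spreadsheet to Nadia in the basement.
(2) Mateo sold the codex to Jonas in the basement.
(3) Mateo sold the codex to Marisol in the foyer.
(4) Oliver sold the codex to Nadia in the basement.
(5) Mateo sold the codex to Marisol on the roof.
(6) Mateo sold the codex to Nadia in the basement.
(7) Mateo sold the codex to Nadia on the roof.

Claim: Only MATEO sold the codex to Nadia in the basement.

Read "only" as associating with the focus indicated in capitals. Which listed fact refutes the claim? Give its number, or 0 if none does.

4

The capitals mark "Mateo" as focus. So "only" rules out other agents, with the rest (the codex as thing and Nadia as recipient and in the basement as setting) as background.
Fact (4) matches on the codex as thing and Nadia as recipient and in the basement as setting, but has agent = Oliver instead. That refutes the claim.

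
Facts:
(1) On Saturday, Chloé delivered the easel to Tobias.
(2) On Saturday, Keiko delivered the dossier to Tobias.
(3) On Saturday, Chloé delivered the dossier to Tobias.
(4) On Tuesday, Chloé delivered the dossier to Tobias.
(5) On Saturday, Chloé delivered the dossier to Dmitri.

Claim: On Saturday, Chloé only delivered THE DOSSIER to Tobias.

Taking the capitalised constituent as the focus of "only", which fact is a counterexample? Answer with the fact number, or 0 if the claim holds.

1

The capitals mark "the dossier" as focus. So "only" rules out other things, with the rest (agent = Chloé, recipient = Tobias, setting = on Saturday) as background.
Fact (1) shares the background but differs in thing (the easel) — a counterexample.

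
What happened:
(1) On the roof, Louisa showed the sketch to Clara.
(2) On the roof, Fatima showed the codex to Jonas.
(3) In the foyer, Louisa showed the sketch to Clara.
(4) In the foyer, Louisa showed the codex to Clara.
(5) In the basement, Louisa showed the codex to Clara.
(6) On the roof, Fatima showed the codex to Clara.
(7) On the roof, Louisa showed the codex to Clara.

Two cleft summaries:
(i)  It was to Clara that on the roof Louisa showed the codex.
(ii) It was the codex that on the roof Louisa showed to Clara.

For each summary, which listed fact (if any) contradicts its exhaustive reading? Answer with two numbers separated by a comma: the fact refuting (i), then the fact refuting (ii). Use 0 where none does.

Summary (i) focuses "Clara" (the recipient); background agent = Louisa, thing = the codex, setting = on the roof. No fact matches that background with a different recipient, so 0.
Summary (ii) focuses "the codex" (the thing); background agent = Louisa, recipient = Clara, setting = on the roof. Fact (1) matches that background with thing = the sketch — refutes (ii).

0, 1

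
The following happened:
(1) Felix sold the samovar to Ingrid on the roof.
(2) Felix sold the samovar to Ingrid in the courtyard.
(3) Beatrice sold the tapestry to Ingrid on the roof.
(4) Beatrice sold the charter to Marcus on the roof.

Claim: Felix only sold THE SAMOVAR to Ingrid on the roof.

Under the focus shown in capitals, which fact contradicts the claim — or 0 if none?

Focus (in capitals) is "the samovar" — the thing. "Only" excludes alternative things while holding fixed agent = Felix, recipient = Ingrid, setting = on the roof.
Every other fact changes something in the background, not just the thing. Nothing refutes the claim.

0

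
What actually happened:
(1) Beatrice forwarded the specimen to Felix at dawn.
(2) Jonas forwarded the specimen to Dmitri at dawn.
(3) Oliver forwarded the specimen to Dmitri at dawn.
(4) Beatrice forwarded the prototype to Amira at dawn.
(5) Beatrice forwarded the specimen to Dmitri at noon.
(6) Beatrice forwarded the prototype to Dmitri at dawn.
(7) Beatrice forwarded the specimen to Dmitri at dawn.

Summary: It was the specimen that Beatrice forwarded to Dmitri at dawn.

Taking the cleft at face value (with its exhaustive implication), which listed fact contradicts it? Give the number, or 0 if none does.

6

The cleft puts "the specimen" in focus and presupposes the open proposition with same agent, recipient, setting (Beatrice / Dmitri / at dawn).
Exhaustivity: the specimen is the only thing satisfying that background.
Fact (6) shares the background but with thing = the prototype; exhaustivity is violated.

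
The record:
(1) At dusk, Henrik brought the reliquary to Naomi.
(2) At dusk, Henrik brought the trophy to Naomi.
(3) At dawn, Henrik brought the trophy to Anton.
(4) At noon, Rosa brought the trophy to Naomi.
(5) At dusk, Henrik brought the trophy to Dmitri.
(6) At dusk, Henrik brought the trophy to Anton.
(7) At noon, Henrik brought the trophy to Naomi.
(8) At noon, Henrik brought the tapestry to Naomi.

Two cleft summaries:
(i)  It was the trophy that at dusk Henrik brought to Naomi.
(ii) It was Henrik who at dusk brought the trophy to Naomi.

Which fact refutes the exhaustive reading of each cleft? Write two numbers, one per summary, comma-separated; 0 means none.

Summary (i) focuses "the trophy" (the thing); background agent = Henrik, recipient = Naomi, setting = at dusk. Fact (1) matches that background with thing = the reliquary — refutes (i).
Summary (ii) focuses "Henrik" (the agent); background thing = the trophy, recipient = Naomi, setting = at dusk. No fact matches that background with a different agent, so 0.

1, 0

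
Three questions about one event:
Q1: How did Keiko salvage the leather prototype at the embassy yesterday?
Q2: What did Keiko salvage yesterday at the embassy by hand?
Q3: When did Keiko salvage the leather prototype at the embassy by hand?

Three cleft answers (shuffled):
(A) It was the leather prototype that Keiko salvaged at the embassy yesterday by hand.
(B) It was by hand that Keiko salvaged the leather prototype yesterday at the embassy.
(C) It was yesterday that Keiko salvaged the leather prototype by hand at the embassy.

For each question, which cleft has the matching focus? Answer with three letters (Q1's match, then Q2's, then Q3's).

Q1 asks about the manner; cleft (B) focuses "by hand", which is the manner — so Q1 → B.
Q2 asks about the direct object; cleft (A) focuses "the leather prototype", which is the direct object — so Q2 → A.
Q3 asks about the time; cleft (C) focuses "yesterday", which is the time — so Q3 → C.
Mapping: Q1→B, Q2→A, Q3→C.

BAC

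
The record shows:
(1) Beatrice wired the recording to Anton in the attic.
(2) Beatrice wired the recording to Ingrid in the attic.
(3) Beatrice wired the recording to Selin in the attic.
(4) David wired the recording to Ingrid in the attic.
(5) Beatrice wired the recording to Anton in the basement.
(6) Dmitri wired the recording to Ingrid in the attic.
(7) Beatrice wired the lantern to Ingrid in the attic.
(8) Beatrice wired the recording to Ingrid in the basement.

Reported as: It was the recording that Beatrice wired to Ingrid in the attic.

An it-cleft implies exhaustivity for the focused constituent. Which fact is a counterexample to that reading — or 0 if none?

Focus of the cleft: "the recording" (the thing). Presupposed background: Beatrice as agent and Ingrid as recipient and in the attic as setting.
Exhaustivity: the recording is the only thing satisfying that background.
Fact (7) shares the background but with thing = the lantern; exhaustivity is violated.

7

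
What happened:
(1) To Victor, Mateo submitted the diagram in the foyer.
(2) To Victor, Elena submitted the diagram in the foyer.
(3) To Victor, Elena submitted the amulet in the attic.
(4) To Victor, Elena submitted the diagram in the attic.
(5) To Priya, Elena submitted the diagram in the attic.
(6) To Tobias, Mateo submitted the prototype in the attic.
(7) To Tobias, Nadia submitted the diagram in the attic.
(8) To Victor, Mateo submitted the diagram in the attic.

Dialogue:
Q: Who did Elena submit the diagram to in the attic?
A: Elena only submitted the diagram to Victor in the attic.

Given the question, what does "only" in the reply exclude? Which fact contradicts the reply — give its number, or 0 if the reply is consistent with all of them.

5

Answering "Who did ... to ...?" puts focus on the recipient — here, "Victor".
"Only" then excludes alternative recipients while the background — Elena as agent and the diagram as thing and in the attic as setting — is held fixed.
Fact (5) shares the background with a different recipient (Priya) — counterexample.
(Fact (3) would refute a reading with focus on the thing — but that is not what the question asks.)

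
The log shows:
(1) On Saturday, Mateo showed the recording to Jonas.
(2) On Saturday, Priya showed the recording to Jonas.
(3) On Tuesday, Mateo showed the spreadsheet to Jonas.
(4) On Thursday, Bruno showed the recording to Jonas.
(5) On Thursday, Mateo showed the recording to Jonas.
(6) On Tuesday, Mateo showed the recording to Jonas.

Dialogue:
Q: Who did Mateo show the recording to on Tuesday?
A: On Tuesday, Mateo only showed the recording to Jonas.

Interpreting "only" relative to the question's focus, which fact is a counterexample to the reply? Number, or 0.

The question "Who did ... to ...?" targets the recipient, so in the reply the focus falls on "Jonas".
So "only" ranges over recipients; the rest (same agent, thing, setting (Mateo / the recording / on Tuesday)) is presupposed.
No listed fact shares that background with another recipient. Nothing contradicts the reply.
(Fact (3) would refute a reading with focus on the thing — but that is not what the question asks.)

0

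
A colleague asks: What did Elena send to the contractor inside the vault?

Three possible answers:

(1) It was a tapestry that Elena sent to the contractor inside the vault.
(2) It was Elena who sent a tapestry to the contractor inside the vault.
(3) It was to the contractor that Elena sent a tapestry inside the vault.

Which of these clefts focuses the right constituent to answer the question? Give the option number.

The question word "what" targets the direct object.
Option (1) clefts "a tapestry" — that matches what the question asks about.
Option (2) clefts "Elena" — the subject (agent), not what was asked.
Option (3) clefts "to the contractor" — the recipient, not what was asked.
So the congruent reply is (1).

1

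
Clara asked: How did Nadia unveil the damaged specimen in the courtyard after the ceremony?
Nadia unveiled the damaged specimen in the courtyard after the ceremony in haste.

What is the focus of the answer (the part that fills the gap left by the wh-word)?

in haste

The wh-word "how" asks about the manner.
In the answer, "Nadia", "the damaged specimen", "after the ceremony" and "in the courtyard" are given — repeated from the question.
The constituent filling the manner gap is "in haste"; that is the focus and would carry nuclear stress.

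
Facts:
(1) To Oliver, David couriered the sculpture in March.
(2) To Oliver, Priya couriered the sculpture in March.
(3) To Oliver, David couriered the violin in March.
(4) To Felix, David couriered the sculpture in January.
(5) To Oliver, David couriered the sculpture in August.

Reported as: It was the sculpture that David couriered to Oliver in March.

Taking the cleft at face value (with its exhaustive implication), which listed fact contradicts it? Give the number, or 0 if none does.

3

The cleft puts "the sculpture" in focus and presupposes the open proposition with David as agent and Oliver as recipient and in March as setting.
The exhaustive reading says no other thing fits that background.
Fact (3) shares the background but with thing = the violin; exhaustivity is violated.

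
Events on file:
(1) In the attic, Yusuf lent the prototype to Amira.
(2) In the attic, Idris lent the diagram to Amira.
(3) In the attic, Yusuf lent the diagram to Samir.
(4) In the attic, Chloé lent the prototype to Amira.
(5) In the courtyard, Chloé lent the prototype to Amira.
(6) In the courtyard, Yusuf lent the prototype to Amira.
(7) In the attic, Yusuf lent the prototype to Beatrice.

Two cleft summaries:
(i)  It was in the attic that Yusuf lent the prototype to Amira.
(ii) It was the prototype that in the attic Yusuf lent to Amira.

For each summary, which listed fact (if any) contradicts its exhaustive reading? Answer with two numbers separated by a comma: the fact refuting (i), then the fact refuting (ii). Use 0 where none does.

Summary (i) focuses "in the attic" (the setting); background agent = Yusuf, thing = the prototype, recipient = Amira. Fact (6) matches that background with setting = in the courtyard — refutes (i).
Summary (ii) focuses "the prototype" (the thing); background agent = Yusuf, recipient = Amira, setting = in the attic. No fact matches that background with a different thing, so 0.

6, 0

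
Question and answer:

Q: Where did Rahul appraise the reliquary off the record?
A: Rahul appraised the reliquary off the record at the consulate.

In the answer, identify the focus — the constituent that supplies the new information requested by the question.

at the consulate

The wh-word "where" asks about the location.
In the answer, "Rahul", "the reliquary" and "off the record" are given — repeated from the question.
The constituent filling the location gap is "at the consulate"; that is the focus and would carry nuclear stress.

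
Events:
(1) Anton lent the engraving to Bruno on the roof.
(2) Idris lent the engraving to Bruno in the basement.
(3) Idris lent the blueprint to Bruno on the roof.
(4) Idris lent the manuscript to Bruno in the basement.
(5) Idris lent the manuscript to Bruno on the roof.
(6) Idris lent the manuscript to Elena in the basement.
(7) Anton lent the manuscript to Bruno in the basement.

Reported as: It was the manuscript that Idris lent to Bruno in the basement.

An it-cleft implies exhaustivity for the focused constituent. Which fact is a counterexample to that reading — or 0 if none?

Focus of the cleft: "the manuscript" (the thing). Presupposed background: same agent, recipient, setting (Idris / Bruno / in the basement).
The exhaustive reading says no other thing fits that background.
Fact (2) shares the background but with thing = the engraving; exhaustivity is violated.

2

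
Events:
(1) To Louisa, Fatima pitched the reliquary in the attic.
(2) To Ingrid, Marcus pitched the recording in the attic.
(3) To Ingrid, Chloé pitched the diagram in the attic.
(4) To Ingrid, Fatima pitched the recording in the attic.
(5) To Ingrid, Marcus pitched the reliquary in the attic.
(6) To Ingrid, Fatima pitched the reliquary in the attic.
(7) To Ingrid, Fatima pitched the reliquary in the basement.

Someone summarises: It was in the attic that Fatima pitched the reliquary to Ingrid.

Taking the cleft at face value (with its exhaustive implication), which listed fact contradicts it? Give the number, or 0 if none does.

The cleft puts "in the attic" in focus and presupposes the open proposition with Fatima as agent and the reliquary as thing and Ingrid as recipient.
Exhaustivity: in the attic is the only setting satisfying that background.
But fact (7) also has Fatima as agent and the reliquary as thing and Ingrid as recipient, with setting = in the basement — so the exhaustive reading fails.

7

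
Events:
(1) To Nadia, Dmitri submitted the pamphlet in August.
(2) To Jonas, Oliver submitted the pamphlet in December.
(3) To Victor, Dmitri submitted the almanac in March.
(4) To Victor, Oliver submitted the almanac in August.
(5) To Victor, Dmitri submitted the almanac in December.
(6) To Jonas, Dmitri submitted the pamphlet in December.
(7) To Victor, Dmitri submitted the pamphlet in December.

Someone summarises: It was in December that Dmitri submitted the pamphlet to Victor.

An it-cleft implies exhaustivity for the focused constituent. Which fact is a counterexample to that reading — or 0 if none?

Focus of the cleft: "in December" (the setting). Presupposed background: agent = Dmitri, thing = the pamphlet, recipient = Victor.
The exhaustive reading says no other setting fits that background.
Every other fact differs from the presupposition on some backgrounded slot, so none challenges the exhaustivity.

0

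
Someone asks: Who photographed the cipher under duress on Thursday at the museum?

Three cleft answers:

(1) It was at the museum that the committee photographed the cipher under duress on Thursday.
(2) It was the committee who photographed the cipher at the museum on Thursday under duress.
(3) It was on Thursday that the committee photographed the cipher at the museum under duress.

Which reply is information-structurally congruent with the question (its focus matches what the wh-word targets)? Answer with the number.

The question word "who" targets the subject (agent).
Option (1) clefts "at the museum" — the location, not what was asked.
Option (2) clefts "the committee" — that matches what the question asks about.
Option (3) clefts "on Thursday" — the time, not what was asked.
So the congruent reply is (2).

2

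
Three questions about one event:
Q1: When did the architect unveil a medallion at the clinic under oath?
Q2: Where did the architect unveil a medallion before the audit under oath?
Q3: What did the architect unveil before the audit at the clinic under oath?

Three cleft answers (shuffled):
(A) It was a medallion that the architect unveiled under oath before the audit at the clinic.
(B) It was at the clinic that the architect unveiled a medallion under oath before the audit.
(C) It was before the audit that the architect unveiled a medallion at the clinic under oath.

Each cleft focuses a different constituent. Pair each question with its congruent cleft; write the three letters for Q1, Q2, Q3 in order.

CBA

Q1 asks about the time; cleft (C) focuses "before the audit", which is the time — so Q1 → C.
Q2 asks about the location; cleft (B) focuses "at the clinic", which is the location — so Q2 → B.
Q3 asks about the direct object; cleft (A) focuses "a medallion", which is the direct object — so Q3 → A.
Mapping: Q1→C, Q2→B, Q3→A.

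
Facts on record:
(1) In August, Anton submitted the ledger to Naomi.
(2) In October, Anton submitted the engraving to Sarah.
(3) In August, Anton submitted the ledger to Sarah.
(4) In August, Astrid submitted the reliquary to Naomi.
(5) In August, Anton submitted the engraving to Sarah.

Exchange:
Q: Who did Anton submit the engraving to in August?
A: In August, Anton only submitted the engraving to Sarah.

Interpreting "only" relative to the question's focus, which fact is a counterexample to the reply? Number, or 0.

Answering "Who did ... to ...?" puts focus on the recipient — here, "Sarah".
So "only" ranges over recipients; the rest (same agent, thing, setting (Anton / the engraving / in August)) is presupposed.
No fact keeps same agent, thing, setting (Anton / the engraving / in August) while changing the recipient; every other fact differs on something backgrounded. The reply stands.
(Fact (2) would refute a reading with focus on the setting — but that is not what the question asks.)

0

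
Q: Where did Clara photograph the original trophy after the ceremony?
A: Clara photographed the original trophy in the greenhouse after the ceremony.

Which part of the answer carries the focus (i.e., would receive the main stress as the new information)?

The wh-word "where" asks about the location.
In the answer, "Clara", "the original trophy" and "after the ceremony" are given — repeated from the question.
The constituent filling the location gap is "in the greenhouse"; that is the focus and would carry nuclear stress.

in the greenhouse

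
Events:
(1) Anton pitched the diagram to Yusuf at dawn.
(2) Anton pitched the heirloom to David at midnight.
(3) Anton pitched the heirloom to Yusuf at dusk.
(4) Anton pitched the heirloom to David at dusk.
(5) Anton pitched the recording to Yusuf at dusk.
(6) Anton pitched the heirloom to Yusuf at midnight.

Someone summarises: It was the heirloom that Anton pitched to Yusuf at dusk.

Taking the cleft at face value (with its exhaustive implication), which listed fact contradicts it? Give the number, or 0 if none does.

The cleft puts "the heirloom" in focus and presupposes the open proposition with agent = Anton, recipient = Yusuf, setting = at dusk.
Exhaustivity: the heirloom is the only thing satisfying that background.
Fact (5) shares the background but with thing = the recording; exhaustivity is violated.

5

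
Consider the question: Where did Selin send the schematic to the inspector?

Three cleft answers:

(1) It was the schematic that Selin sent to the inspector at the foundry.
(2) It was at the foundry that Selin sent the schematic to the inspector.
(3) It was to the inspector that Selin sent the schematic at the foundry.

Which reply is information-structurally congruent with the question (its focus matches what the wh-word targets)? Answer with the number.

The question word "where" targets the location.
Option (1) clefts "the schematic" — the direct object, not what was asked.
Option (2) clefts "at the foundry" — that matches what the question asks about.
Option (3) clefts "to the inspector" — the recipient, not what was asked.
So the congruent reply is (2).

2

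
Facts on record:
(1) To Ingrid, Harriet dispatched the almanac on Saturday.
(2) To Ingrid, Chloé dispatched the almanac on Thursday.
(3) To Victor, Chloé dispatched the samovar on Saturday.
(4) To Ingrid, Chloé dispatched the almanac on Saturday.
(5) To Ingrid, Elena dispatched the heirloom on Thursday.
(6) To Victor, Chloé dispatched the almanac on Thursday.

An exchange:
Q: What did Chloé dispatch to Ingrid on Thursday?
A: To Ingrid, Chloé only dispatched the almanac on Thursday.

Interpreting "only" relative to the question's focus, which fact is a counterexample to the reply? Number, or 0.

0

Answering "What did ...?" puts focus on the thing — here, "the almanac".
"Only" then excludes alternative things while the background — Chloé as agent and Ingrid as recipient and on Thursday as setting — is held fixed.
No fact keeps Chloé as agent and Ingrid as recipient and on Thursday as setting while changing the thing; every other fact differs on something backgrounded. The reply stands.
(Fact (4) would refute a reading with focus on the setting — but that is not what the question asks.)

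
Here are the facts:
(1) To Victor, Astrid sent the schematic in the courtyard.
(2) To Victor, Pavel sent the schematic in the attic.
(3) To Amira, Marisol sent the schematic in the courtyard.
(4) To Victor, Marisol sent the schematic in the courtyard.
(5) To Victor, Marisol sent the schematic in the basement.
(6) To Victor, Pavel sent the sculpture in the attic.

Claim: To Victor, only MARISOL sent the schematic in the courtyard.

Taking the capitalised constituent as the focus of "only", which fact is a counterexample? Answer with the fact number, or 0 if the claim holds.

1

Focus (in capitals) is "Marisol" — the agent. "Only" excludes alternative agents while holding fixed thing = the schematic, recipient = Victor, setting = in the courtyard.
Fact (1) matches on thing = the schematic, recipient = Victor, setting = in the courtyard, but has agent = Astrid instead. That refutes the claim.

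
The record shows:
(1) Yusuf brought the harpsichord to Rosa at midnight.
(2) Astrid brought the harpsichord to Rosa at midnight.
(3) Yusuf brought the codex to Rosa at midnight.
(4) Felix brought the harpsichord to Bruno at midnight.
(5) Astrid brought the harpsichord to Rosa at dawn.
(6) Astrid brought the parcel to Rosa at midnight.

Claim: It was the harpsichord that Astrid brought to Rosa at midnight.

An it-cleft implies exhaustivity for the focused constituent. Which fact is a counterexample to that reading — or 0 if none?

6

Focus of the cleft: "the harpsichord" (the thing). Presupposed background: Astrid as agent and Rosa as recipient and at midnight as setting.
Exhaustivity: the harpsichord is the only thing satisfying that background.
But fact (6) also has Astrid as agent and Rosa as recipient and at midnight as setting, with thing = the parcel — so the exhaustive reading fails.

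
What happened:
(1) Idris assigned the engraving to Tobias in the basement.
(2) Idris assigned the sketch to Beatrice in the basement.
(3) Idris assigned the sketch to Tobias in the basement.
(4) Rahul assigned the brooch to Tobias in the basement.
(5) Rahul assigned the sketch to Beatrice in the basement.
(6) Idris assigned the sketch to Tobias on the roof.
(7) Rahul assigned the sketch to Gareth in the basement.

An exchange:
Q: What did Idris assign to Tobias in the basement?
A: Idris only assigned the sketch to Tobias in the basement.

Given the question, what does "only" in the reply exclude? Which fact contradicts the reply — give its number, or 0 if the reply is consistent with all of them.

Answering "What did ...?" puts focus on the thing — here, "the sketch".
So "only" ranges over things; the rest (agent = Idris, recipient = Tobias, setting = in the basement) is presupposed.
Fact (1) keeps agent = Idris, recipient = Tobias, setting = in the basement but has thing = the engraving; that refutes the reply.
(Fact (6) would refute a reading with focus on the setting — but that is not what the question asks.)

1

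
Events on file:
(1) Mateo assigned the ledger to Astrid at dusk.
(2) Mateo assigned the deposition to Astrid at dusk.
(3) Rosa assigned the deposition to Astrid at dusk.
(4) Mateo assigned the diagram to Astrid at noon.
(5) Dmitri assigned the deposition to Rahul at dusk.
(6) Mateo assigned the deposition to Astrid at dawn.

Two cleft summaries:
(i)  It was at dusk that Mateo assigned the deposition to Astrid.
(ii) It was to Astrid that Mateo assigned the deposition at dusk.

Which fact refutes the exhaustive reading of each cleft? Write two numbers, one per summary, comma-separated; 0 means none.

6, 0

Summary (i) focuses "at dusk" (the setting); background agent = Mateo, thing = the deposition, recipient = Astrid. Fact (6) matches that background with setting = at dawn — refutes (i).
Summary (ii) focuses "Astrid" (the recipient); background agent = Mateo, thing = the deposition, setting = at dusk. No fact matches that background with a different recipient, so 0.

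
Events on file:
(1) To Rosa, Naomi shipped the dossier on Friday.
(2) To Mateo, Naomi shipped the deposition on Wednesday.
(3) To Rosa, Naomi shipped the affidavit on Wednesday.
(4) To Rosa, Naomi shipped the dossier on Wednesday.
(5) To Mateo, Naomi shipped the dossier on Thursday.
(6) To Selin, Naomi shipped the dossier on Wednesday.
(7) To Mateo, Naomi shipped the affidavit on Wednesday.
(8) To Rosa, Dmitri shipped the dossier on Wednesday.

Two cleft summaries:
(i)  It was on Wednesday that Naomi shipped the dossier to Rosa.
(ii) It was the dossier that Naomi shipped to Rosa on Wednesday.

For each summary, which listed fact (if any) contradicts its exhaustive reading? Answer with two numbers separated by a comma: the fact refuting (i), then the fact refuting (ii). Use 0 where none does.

(i): focus "on Wednesday". Looking for same agent, thing, recipient (Naomi / the dossier / Rosa) with some other setting — fact (1) has on Friday there. Refuted.
(ii): focus "the dossier". Looking for same agent, recipient, setting (Naomi / Rosa / on Wednesday) with some other thing — fact (3) has the affidavit there. Refuted.

1, 3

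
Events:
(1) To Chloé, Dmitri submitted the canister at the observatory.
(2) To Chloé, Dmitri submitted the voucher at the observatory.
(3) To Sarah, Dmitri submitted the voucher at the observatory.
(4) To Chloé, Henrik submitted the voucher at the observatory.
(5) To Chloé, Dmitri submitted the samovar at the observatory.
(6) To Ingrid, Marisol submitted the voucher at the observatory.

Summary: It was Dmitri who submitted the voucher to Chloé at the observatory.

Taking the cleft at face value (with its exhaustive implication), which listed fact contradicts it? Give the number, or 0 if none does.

Focus of the cleft: "Dmitri" (the agent). Presupposed background: thing = the voucher, recipient = Chloé, setting = at the observatory.
The exhaustive reading says no other agent fits that background.
Fact (4) shares the background but with agent = Henrik; exhaustivity is violated.

4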